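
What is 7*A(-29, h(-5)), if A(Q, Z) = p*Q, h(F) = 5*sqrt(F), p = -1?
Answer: 203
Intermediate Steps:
A(Q, Z) = -Q
7*A(-29, h(-5)) = 7*(-1*(-29)) = 7*29 = 203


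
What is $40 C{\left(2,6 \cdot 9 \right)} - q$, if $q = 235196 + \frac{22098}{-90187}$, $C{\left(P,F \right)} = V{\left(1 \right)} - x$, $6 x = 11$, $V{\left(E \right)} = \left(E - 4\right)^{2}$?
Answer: $- \frac{63557237842}{270561} \approx -2.3491 \cdot 10^{5}$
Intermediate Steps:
$V{\left(E \right)} = \left(-4 + E\right)^{2}$
$x = \frac{11}{6}$ ($x = \frac{1}{6} \cdot 11 = \frac{11}{6} \approx 1.8333$)
$C{\left(P,F \right)} = \frac{43}{6}$ ($C{\left(P,F \right)} = \left(-4 + 1\right)^{2} - \frac{11}{6} = \left(-3\right)^{2} - \frac{11}{6} = 9 - \frac{11}{6} = \frac{43}{6}$)
$q = \frac{21211599554}{90187}$ ($q = 235196 + 22098 \left(- \frac{1}{90187}\right) = 235196 - \frac{22098}{90187} = \frac{21211599554}{90187} \approx 2.352 \cdot 10^{5}$)
$40 C{\left(2,6 \cdot 9 \right)} - q = 40 \cdot \frac{43}{6} - \frac{21211599554}{90187} = \frac{860}{3} - \frac{21211599554}{90187} = - \frac{63557237842}{270561}$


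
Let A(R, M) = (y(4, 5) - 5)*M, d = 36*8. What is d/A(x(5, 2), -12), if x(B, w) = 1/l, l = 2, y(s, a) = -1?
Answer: 4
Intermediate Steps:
d = 288
x(B, w) = ½ (x(B, w) = 1/2 = ½)
A(R, M) = -6*M (A(R, M) = (-1 - 5)*M = -6*M)
d/A(x(5, 2), -12) = 288/((-6*(-12))) = 288/72 = 288*(1/72) = 4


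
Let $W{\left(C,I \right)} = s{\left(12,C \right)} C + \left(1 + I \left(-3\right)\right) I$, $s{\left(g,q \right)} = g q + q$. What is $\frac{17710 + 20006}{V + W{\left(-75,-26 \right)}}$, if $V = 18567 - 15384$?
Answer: $\frac{18858}{37127} \approx 0.50793$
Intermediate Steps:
$s{\left(g,q \right)} = q + g q$
$W{\left(C,I \right)} = 13 C^{2} + I \left(1 - 3 I\right)$ ($W{\left(C,I \right)} = C \left(1 + 12\right) C + \left(1 + I \left(-3\right)\right) I = C 13 C + \left(1 - 3 I\right) I = 13 C C + I \left(1 - 3 I\right) = 13 C^{2} + I \left(1 - 3 I\right)$)
$V = 3183$
$\frac{17710 + 20006}{V + W{\left(-75,-26 \right)}} = \frac{17710 + 20006}{3183 - \left(26 - 73125 + 2028\right)} = \frac{37716}{3183 - -71071} = \frac{37716}{3183 + 71071} = \frac{37716}{74254} = 37716 \cdot \frac{1}{74254} = \frac{18858}{37127}$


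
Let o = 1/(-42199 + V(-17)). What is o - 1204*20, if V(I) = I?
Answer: -1016561281/42216 ≈ -24080.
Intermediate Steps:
o = -1/42216 (o = 1/(-42199 - 17) = 1/(-42216) = -1/42216 ≈ -2.3688e-5)
o - 1204*20 = -1/42216 - 1204*20 = -1/42216 - 24080 = -1016561281/42216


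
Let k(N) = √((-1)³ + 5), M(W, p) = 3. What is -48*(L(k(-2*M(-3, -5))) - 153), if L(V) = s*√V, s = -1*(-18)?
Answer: 7344 - 864*√2 ≈ 6122.1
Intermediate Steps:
k(N) = 2 (k(N) = √(-1 + 5) = √4 = 2)
s = 18
L(V) = 18*√V
-48*(L(k(-2*M(-3, -5))) - 153) = -48*(18*√2 - 153) = -48*(-153 + 18*√2) = 7344 - 864*√2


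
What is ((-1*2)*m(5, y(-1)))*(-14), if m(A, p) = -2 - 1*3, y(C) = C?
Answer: -140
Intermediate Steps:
m(A, p) = -5 (m(A, p) = -2 - 3 = -5)
((-1*2)*m(5, y(-1)))*(-14) = (-1*2*(-5))*(-14) = -2*(-5)*(-14) = 10*(-14) = -140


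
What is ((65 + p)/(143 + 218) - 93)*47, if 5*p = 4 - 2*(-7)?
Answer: -7873534/1805 ≈ -4362.1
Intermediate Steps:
p = 18/5 (p = (4 - 2*(-7))/5 = (4 + 14)/5 = (⅕)*18 = 18/5 ≈ 3.6000)
((65 + p)/(143 + 218) - 93)*47 = ((65 + 18/5)/(143 + 218) - 93)*47 = ((343/5)/361 - 93)*47 = ((343/5)*(1/361) - 93)*47 = (343/1805 - 93)*47 = -167522/1805*47 = -7873534/1805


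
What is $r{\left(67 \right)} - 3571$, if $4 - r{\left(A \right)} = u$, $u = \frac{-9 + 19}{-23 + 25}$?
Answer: $-3572$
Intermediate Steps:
$u = 5$ ($u = \frac{10}{2} = 10 \cdot \frac{1}{2} = 5$)
$r{\left(A \right)} = -1$ ($r{\left(A \right)} = 4 - 5 = -1$)
$r{\left(67 \right)} - 3571 = -1 - 3571 = -3572$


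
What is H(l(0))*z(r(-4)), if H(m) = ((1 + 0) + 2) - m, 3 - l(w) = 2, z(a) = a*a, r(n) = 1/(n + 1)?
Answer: 2/9 ≈ 0.22222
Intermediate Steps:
r(n) = 1/(1 + n)
z(a) = a²
l(w) = 1 (l(w) = 3 - 1*2 = 3 - 2 = 1)
H(m) = 3 - m (H(m) = (1 + 2) - m = 3 - m)
H(l(0))*z(r(-4)) = (3 - 1*1)*(1/(1 - 4))² = (3 - 1)*(1/(-3))² = 2*(-⅓)² = 2*(⅑) = 2/9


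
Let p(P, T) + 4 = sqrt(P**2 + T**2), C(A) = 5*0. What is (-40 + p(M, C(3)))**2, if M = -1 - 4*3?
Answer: 961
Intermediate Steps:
C(A) = 0
M = -13 (M = -1 - 12 = -13)
p(P, T) = -4 + sqrt(P**2 + T**2)
(-40 + p(M, C(3)))**2 = (-40 + (-4 + sqrt((-13)**2 + 0**2)))**2 = (-40 + (-4 + sqrt(169 + 0)))**2 = (-40 + (-4 + sqrt(169)))**2 = (-40 + (-4 + 13))**2 = (-40 + 9)**2 = (-31)**2 = 961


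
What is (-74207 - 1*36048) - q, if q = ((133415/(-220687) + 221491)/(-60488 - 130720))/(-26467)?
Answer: -3240426867090285949/29390294007564 ≈ -1.1026e+5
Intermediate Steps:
q = 1286317129/29390294007564 (q = ((133415*(-1/220687) + 221491)/(-191208))*(-1/26467) = ((-133415/220687 + 221491)*(-1/191208))*(-1/26467) = ((48880050902/220687)*(-1/191208))*(-1/26467) = -24440025451/21098559948*(-1/26467) = 1286317129/29390294007564 ≈ 4.3767e-5)
(-74207 - 1*36048) - q = (-74207 - 1*36048) - 1*1286317129/29390294007564 = (-74207 - 36048) - 1286317129/29390294007564 = -110255 - 1286317129/29390294007564 = -3240426867090285949/29390294007564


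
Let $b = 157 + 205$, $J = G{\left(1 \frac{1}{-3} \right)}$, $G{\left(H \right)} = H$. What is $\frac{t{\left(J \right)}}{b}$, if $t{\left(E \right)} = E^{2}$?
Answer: $\frac{1}{3258} \approx 0.00030694$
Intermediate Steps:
$J = - \frac{1}{3}$ ($J = 1 \frac{1}{-3} = 1 \left(- \frac{1}{3}\right) = - \frac{1}{3} \approx -0.33333$)
$b = 362$
$\frac{t{\left(J \right)}}{b} = \frac{\left(- \frac{1}{3}\right)^{2}}{362} = \frac{1}{9} \cdot \frac{1}{362} = \frac{1}{3258}$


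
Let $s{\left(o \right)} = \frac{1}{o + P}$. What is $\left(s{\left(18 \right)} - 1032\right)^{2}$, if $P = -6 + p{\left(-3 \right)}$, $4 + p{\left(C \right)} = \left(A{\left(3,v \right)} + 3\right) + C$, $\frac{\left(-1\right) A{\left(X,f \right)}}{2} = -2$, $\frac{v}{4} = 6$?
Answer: $\frac{153338689}{144} \approx 1.0649 \cdot 10^{6}$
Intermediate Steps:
$v = 24$ ($v = 4 \cdot 6 = 24$)
$A{\left(X,f \right)} = 4$ ($A{\left(X,f \right)} = \left(-2\right) \left(-2\right) = 4$)
$p{\left(C \right)} = 3 + C$ ($p{\left(C \right)} = -4 + \left(\left(4 + 3\right) + C\right) = -4 + \left(7 + C\right) = 3 + C$)
$P = -6$ ($P = -6 + \left(3 - 3\right) = -6 + 0 = -6$)
$s{\left(o \right)} = \frac{1}{-6 + o}$ ($s{\left(o \right)} = \frac{1}{o - 6} = \frac{1}{-6 + o}$)
$\left(s{\left(18 \right)} - 1032\right)^{2} = \left(\frac{1}{-6 + 18} - 1032\right)^{2} = \left(\frac{1}{12} - 1032\right)^{2} = \left(- \frac{12383}{12}\right)^{2} = \frac{153338689}{144}$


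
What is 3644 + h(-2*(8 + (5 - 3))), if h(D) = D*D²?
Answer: -4356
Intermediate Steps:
h(D) = D³
3644 + h(-2*(8 + (5 - 3))) = 3644 + (-2*(8 + (5 - 3)))³ = 3644 + (-2*(8 + 2))³ = 3644 + (-2*10)³ = 3644 + (-20)³ = 3644 - 8000 = -4356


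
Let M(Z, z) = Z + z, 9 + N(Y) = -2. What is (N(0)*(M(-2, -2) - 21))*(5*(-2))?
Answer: -2750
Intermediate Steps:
N(Y) = -11 (N(Y) = -9 - 2 = -11)
(N(0)*(M(-2, -2) - 21))*(5*(-2)) = (-11*((-2 - 2) - 21))*(5*(-2)) = -11*(-4 - 21)*(-10) = -11*(-25)*(-10) = 275*(-10) = -2750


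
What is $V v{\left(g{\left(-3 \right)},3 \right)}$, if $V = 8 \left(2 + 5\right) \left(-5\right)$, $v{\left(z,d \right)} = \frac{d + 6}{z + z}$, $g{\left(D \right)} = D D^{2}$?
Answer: $\frac{140}{3} \approx 46.667$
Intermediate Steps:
$g{\left(D \right)} = D^{3}$
$v{\left(z,d \right)} = \frac{6 + d}{2 z}$
$V = -280$ ($V = 8 \cdot 7 \left(-5\right) = 56 \left(-5\right) = -280$)
$V v{\left(g{\left(-3 \right)},3 \right)} = - 280 \frac{6 + 3}{2 \left(-3\right)^{3}} = - 280 \cdot \frac{1}{2} \frac{1}{-27} \cdot 9 = - 280 \cdot \frac{1}{2} \left(- \frac{1}{27}\right) 9 = \left(-280\right) \left(- \frac{1}{6}\right) = \frac{140}{3}$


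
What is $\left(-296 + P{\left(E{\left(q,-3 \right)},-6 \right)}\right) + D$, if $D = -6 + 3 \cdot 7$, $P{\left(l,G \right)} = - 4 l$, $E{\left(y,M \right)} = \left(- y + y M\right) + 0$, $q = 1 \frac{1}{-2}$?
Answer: $-289$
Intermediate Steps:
$q = - \frac{1}{2}$ ($q = 1 \left(- \frac{1}{2}\right) = - \frac{1}{2} \approx -0.5$)
$E{\left(y,M \right)} = - y + M y$ ($E{\left(y,M \right)} = \left(- y + M y\right) + 0 = - y + M y$)
$D = 15$ ($D = -6 + 21 = 15$)
$\left(-296 + P{\left(E{\left(q,-3 \right)},-6 \right)}\right) + D = \left(-296 - 4 \left(- \frac{-1 - 3}{2}\right)\right) + 15 = \left(-296 - 4 \left(\left(- \frac{1}{2}\right) \left(-4\right)\right)\right) + 15 = \left(-296 - 8\right) + 15 = -304 + 15 = -289$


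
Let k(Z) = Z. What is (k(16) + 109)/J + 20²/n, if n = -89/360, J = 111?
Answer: -15972875/9879 ≈ -1616.9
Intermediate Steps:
n = -89/360 (n = -89*1/360 = -89/360 ≈ -0.24722)
(k(16) + 109)/J + 20²/n = (16 + 109)/111 + 20²/(-89/360) = 125*(1/111) + 400*(-360/89) = 125/111 - 144000/89 = -15972875/9879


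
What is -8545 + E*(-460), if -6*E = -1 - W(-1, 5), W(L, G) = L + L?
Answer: -25405/3 ≈ -8468.3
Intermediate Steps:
W(L, G) = 2*L
E = -⅙ (E = -(-1 - 2*(-1))/6 = -(-1 - 1*(-2))/6 = -(-1 + 2)/6 = -⅙*1 = -⅙ ≈ -0.16667)
-8545 + E*(-460) = -8545 - ⅙*(-460) = -8545 + 230/3 = -25405/3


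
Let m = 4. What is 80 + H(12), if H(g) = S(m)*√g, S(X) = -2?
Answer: 80 - 4*√3 ≈ 73.072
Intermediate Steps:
H(g) = -2*√g
80 + H(12) = 80 - 4*√3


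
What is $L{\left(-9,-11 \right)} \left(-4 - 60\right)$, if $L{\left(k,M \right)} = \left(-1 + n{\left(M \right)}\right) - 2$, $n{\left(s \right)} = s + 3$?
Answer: $704$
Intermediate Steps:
$n{\left(s \right)} = 3 + s$
$L{\left(k,M \right)} = M$ ($L{\left(k,M \right)} = \left(-1 + \left(3 + M\right)\right) - 2 = \left(2 + M\right) - 2 = M$)
$L{\left(-9,-11 \right)} \left(-4 - 60\right) = - 11 \left(-4 - 60\right) = \left(-11\right) \left(-64\right) = 704$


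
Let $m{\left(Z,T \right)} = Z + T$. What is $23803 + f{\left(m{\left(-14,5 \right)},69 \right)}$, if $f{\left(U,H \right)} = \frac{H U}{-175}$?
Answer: $\frac{4166146}{175} \approx 23807.0$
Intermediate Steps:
$m{\left(Z,T \right)} = T + Z$
$f{\left(U,H \right)} = - \frac{H U}{175}$ ($f{\left(U,H \right)} = H U \left(- \frac{1}{175}\right) = - \frac{H U}{175}$)
$23803 + f{\left(m{\left(-14,5 \right)},69 \right)} = 23803 - \frac{69 \left(5 - 14\right)}{175} = 23803 - \frac{69}{175} \left(-9\right) = 23803 + \frac{621}{175} = \frac{4166146}{175}$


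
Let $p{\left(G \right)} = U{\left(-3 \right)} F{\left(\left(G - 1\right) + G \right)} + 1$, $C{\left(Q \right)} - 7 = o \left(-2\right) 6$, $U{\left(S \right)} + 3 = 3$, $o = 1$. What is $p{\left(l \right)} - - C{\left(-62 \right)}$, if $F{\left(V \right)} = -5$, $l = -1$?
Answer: $-4$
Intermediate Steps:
$U{\left(S \right)} = 0$ ($U{\left(S \right)} = -3 + 3 = 0$)
$C{\left(Q \right)} = -5$ ($C{\left(Q \right)} = 7 + 1 \left(-2\right) 6 = 7 - 12 = -5$)
$p{\left(G \right)} = 1$ ($p{\left(G \right)} = 0 \left(-5\right) + 1 = 0 + 1 = 1$)
$p{\left(l \right)} - - C{\left(-62 \right)} = 1 - \left(-1\right) \left(-5\right) = 1 - 5 = -4$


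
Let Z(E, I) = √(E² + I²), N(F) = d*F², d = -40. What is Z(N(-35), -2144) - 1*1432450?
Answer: -1432450 + 8*√37587449 ≈ -1.3834e+6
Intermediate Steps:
N(F) = -40*F²
Z(N(-35), -2144) - 1*1432450 = √((-40*(-35)²)² + (-2144)²) - 1*1432450 = √((-40*1225)² + 4596736) - 1432450 = √((-49000)² + 4596736) - 1432450 = √(2401000000 + 4596736) - 1432450 = √2405596736 - 1432450 = 8*√37587449 - 1432450 = -1432450 + 8*√37587449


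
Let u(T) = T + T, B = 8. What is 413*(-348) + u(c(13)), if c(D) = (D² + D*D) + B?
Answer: -143032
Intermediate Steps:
c(D) = 8 + 2*D² (c(D) = (D² + D*D) + 8 = (D² + D²) + 8 = 2*D² + 8 = 8 + 2*D²)
u(T) = 2*T
413*(-348) + u(c(13)) = 413*(-348) + 2*(8 + 2*13²) = -143724 + 2*(8 + 2*169) = -143724 + 2*(8 + 338) = -143724 + 2*346 = -143724 + 692 = -143032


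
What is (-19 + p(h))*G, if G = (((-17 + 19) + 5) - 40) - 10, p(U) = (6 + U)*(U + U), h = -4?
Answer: 1505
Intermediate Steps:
p(U) = 2*U*(6 + U) (p(U) = (6 + U)*(2*U) = 2*U*(6 + U))
G = -43 (G = ((2 + 5) - 40) - 10 = (7 - 40) - 10 = -33 - 10 = -43)
(-19 + p(h))*G = (-19 + 2*(-4)*(6 - 4))*(-43) = (-19 + 2*(-4)*2)*(-43) = (-19 - 16)*(-43) = -35*(-43) = 1505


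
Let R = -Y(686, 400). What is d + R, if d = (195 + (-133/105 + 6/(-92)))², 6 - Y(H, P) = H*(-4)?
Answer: 16547969161/476100 ≈ 34757.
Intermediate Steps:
Y(H, P) = 6 + 4*H (Y(H, P) = 6 - H*(-4) = 6 - (-4)*H = 6 + 4*H)
R = -2750 (R = -(6 + 4*686) = -(6 + 2744) = -1*2750 = -2750)
d = 17857244161/476100 (d = (195 + (-133*1/105 + 6*(-1/92)))² = (195 + (-19/15 - 3/46))² = (195 - 919/690)² = (133631/690)² = 17857244161/476100 ≈ 37507.)
d + R = 17857244161/476100 - 2750 = 16547969161/476100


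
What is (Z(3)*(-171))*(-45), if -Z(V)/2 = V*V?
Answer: -138510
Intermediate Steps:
Z(V) = -2*V² (Z(V) = -2*V*V = -2*V²)
(Z(3)*(-171))*(-45) = (-2*3²*(-171))*(-45) = (-2*9*(-171))*(-45) = -18*(-171)*(-45) = 3078*(-45) = -138510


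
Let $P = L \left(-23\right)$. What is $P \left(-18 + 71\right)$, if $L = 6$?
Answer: $-7314$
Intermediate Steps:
$P = -138$ ($P = 6 \left(-23\right) = -138$)
$P \left(-18 + 71\right) = - 138 \left(-18 + 71\right) = \left(-138\right) 53 = -7314$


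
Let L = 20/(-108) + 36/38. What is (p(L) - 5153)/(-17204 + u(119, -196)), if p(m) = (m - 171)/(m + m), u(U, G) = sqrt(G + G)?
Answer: 7547793/24664834 + 4803141*I*sqrt(2)/19287900188 ≈ 0.30601 + 0.00035217*I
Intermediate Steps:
u(U, G) = sqrt(2)*sqrt(G) (u(U, G) = sqrt(2*G) = sqrt(2)*sqrt(G))
L = 391/513 (L = 20*(-1/108) + 36*(1/38) = -5/27 + 18/19 = 391/513 ≈ 0.76218)
p(m) = (-171 + m)/(2*m) (p(m) = (-171 + m)/((2*m)) = (-171 + m)*(1/(2*m)) = (-171 + m)/(2*m))
(p(L) - 5153)/(-17204 + u(119, -196)) = ((-171 + 391/513)/(2*(391/513)) - 5153)/(-17204 + sqrt(2)*sqrt(-196)) = ((1/2)*(513/391)*(-87332/513) - 5153)/(-17204 + sqrt(2)*(14*I)) = (-43666/391 - 5153)/(-17204 + 14*I*sqrt(2)) = -2058489/(391*(-17204 + 14*I*sqrt(2)))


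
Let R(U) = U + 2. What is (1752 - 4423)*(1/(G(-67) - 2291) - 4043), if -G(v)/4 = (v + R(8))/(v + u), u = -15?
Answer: 1015578239896/94045 ≈ 1.0799e+7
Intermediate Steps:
R(U) = 2 + U
G(v) = -4*(10 + v)/(-15 + v) (G(v) = -4*(v + (2 + 8))/(v - 15) = -4*(v + 10)/(-15 + v) = -4*(10 + v)/(-15 + v))
(1752 - 4423)*(1/(G(-67) - 2291) - 4043) = (1752 - 4423)*(1/(4*(-10 - 1*(-67))/(-15 - 67) - 2291) - 4043) = -2671*(1/(4*(-10 + 67)/(-82) - 2291) - 4043) = -2671*(1/(4*(-1/82)*57 - 2291) - 4043) = -2671*(1/(-114/41 - 2291) - 4043) = -2671*(1/(-94045/41) - 4043) = -2671*(-41/94045 - 4043) = -2671*(-380223976/94045) = 1015578239896/94045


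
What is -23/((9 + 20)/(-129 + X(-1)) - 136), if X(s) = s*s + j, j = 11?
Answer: 2691/15941 ≈ 0.16881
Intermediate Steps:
X(s) = 11 + s² (X(s) = s*s + 11 = s² + 11 = 11 + s²)
-23/((9 + 20)/(-129 + X(-1)) - 136) = -23/((9 + 20)/(-129 + (11 + (-1)²)) - 136) = -23/(29/(-129 + (11 + 1)) - 136) = -23/(29/(-129 + 12) - 136) = -23/(29/(-117) - 136) = -23/(29*(-1/117) - 136) = -23/(-29/117 - 136) = -23/(-15941/117) = -23*(-117/15941) = 2691/15941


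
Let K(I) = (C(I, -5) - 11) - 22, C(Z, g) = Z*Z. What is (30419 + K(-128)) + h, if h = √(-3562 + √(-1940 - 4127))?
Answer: 46770 + √(-3562 + I*√6067) ≈ 46771.0 + 59.686*I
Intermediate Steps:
C(Z, g) = Z²
h = √(-3562 + I*√6067) (h = √(-3562 + √(-6067)) = √(-3562 + I*√6067) ≈ 0.6525 + 59.686*I)
K(I) = -33 + I² (K(I) = (I² - 11) - 22 = (-11 + I²) - 22 = -33 + I²)
(30419 + K(-128)) + h = (30419 + (-33 + (-128)²)) + √(-3562 + I*√6067) = (30419 + (-33 + 16384)) + √(-3562 + I*√6067) = (30419 + 16351) + √(-3562 + I*√6067) = 46770 + √(-3562 + I*√6067)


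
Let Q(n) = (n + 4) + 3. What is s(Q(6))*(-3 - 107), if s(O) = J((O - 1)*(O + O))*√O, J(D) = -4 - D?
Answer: 34760*√13 ≈ 1.2533e+5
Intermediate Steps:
Q(n) = 7 + n (Q(n) = (4 + n) + 3 = 7 + n)
s(O) = √O*(-4 - 2*O*(-1 + O)) (s(O) = (-4 - (O - 1)*(O + O))*√O = (-4 - (-1 + O)*2*O)*√O = (-4 - 2*O*(-1 + O))*√O = √O*(-4 - 2*O*(-1 + O)))
s(Q(6))*(-3 - 107) = (2*√(7 + 6)*(-2 + (7 + 6) - (7 + 6)²))*(-3 - 107) = (2*√13*(-2 + 13 - 1*13²))*(-110) = (2*√13*(-2 + 13 - 1*169))*(-110) = (2*√13*(-2 + 13 - 169))*(-110) = (2*√13*(-158))*(-110) = -316*√13*(-110) = 34760*√13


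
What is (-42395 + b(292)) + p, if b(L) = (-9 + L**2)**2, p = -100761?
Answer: 7268271869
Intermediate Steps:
(-42395 + b(292)) + p = (-42395 + (-9 + 292**2)**2) - 100761 = (-42395 + (-9 + 85264)**2) - 100761 = (-42395 + 85255**2) - 100761 = (-42395 + 7268415025) - 100761 = 7268372630 - 100761 = 7268271869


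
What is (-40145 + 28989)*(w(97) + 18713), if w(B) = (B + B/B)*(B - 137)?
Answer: -165030708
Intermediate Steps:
w(B) = (1 + B)*(-137 + B) (w(B) = (B + 1)*(-137 + B) = (1 + B)*(-137 + B))
(-40145 + 28989)*(w(97) + 18713) = (-40145 + 28989)*((-137 + 97² - 136*97) + 18713) = -11156*((-137 + 9409 - 13192) + 18713) = -11156*(-3920 + 18713) = -11156*14793 = -165030708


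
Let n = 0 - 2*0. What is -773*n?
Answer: 0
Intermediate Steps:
n = 0 (n = 0 + 0 = 0)
-773*n = -773*0 = 0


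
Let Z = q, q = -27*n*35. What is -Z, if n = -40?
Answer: -37800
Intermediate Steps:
q = 37800 (q = -27*(-40)*35 = 1080*35 = 37800)
Z = 37800
-Z = -1*37800 = -37800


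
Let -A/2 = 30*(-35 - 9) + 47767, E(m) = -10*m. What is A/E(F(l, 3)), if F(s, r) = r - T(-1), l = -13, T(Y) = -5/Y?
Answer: -46447/10 ≈ -4644.7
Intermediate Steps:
F(s, r) = -5 + r (F(s, r) = r - (-5)/(-1) = r - (-5)*(-1) = r - 1*5 = r - 5 = -5 + r)
A = -92894 (A = -2*(30*(-35 - 9) + 47767) = -2*(30*(-44) + 47767) = -2*(-1320 + 47767) = -2*46447 = -92894)
A/E(F(l, 3)) = -92894*(-1/(10*(-5 + 3))) = -92894/((-10*(-2))) = -92894/20 = -92894*1/20 = -46447/10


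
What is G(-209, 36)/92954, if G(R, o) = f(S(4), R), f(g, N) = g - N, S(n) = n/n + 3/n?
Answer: 843/371816 ≈ 0.0022672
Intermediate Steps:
S(n) = 1 + 3/n
G(R, o) = 7/4 - R (G(R, o) = (3 + 4)/4 - R = (1/4)*7 - R = 7/4 - R)
G(-209, 36)/92954 = (7/4 - 1*(-209))/92954 = (7/4 + 209)*(1/92954) = (843/4)*(1/92954) = 843/371816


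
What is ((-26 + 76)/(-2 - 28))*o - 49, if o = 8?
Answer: -187/3 ≈ -62.333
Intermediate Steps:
((-26 + 76)/(-2 - 28))*o - 49 = ((-26 + 76)/(-2 - 28))*8 - 49 = (50/(-30))*8 - 49 = (50*(-1/30))*8 - 49 = -5/3*8 - 49 = -40/3 - 49 = -187/3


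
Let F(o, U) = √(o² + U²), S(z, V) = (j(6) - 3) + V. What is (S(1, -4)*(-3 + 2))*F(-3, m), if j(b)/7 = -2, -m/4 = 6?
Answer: 63*√65 ≈ 507.92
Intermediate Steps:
m = -24 (m = -4*6 = -24)
j(b) = -14 (j(b) = 7*(-2) = -14)
S(z, V) = -17 + V (S(z, V) = (-14 - 3) + V = -17 + V)
F(o, U) = √(U² + o²)
(S(1, -4)*(-3 + 2))*F(-3, m) = ((-17 - 4)*(-3 + 2))*√((-24)² + (-3)²) = (-21*(-1))*√(576 + 9) = 21*√585 = 21*(3*√65) = 63*√65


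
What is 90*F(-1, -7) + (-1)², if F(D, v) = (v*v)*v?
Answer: -30869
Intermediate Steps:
F(D, v) = v³ (F(D, v) = v²*v = v³)
90*F(-1, -7) + (-1)² = 90*(-7)³ + (-1)² = 90*(-343) + 1 = -30870 + 1 = -30869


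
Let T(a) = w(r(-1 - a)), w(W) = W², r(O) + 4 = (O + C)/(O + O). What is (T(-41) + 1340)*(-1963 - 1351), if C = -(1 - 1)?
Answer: -8962713/2 ≈ -4.4814e+6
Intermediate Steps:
C = 0 (C = -1*0 = 0)
r(O) = -7/2 (r(O) = -4 + (O + 0)/(O + O) = -4 + O/((2*O)) = -4 + O*(1/(2*O)) = -4 + ½ = -7/2)
T(a) = 49/4 (T(a) = (-7/2)² = 49/4)
(T(-41) + 1340)*(-1963 - 1351) = (49/4 + 1340)*(-1963 - 1351) = (5409/4)*(-3314) = -8962713/2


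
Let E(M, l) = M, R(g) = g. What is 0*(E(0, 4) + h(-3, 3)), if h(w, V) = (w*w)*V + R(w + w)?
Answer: 0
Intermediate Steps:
h(w, V) = 2*w + V*w² (h(w, V) = (w*w)*V + (w + w) = w²*V + 2*w = V*w² + 2*w = 2*w + V*w²)
0*(E(0, 4) + h(-3, 3)) = 0*(0 - 3*(2 + 3*(-3))) = 0*(0 - 3*(2 - 9)) = 0*(0 - 3*(-7)) = 0*(0 + 21) = 0*21 = 0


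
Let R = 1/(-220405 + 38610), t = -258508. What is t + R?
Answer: -46995461861/181795 ≈ -2.5851e+5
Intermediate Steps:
R = -1/181795 (R = 1/(-181795) = -1/181795 ≈ -5.5007e-6)
t + R = -258508 - 1/181795 = -46995461861/181795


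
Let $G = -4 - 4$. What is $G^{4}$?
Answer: $4096$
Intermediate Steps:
$G = -8$
$G^{4} = \left(-8\right)^{4} = 4096$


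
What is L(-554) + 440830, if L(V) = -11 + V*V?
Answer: 747735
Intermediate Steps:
L(V) = -11 + V²
L(-554) + 440830 = (-11 + (-554)²) + 440830 = (-11 + 306916) + 440830 = 306905 + 440830 = 747735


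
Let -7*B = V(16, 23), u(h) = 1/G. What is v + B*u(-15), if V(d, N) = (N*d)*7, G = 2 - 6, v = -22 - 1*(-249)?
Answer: 319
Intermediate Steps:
v = 227 (v = -22 + 249 = 227)
G = -4
u(h) = -1/4 (u(h) = 1/(-4) = -1/4)
V(d, N) = 7*N*d
B = -368 (B = -23*16 = -1/7*2576 = -368)
v + B*u(-15) = 227 - 368*(-1/4) = 227 + 92 = 319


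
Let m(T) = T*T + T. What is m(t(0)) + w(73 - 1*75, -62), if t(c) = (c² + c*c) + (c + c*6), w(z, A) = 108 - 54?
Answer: 54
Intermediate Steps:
w(z, A) = 54
t(c) = 2*c² + 7*c (t(c) = (c² + c²) + (c + 6*c) = 2*c² + 7*c)
m(T) = T + T² (m(T) = T² + T = T + T²)
m(t(0)) + w(73 - 1*75, -62) = (0*(7 + 2*0))*(1 + 0*(7 + 2*0)) + 54 = (0*(7 + 0))*(1 + 0*(7 + 0)) + 54 = (0*7)*(1 + 0*7) + 54 = 0*(1 + 0) + 54 = 0*1 + 54 = 0 + 54 = 54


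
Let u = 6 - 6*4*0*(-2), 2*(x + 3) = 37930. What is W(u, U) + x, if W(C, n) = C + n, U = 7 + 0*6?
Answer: 18975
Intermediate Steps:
x = 18962 (x = -3 + (½)*37930 = -3 + 18965 = 18962)
u = 6 (u = 6 - 0*(-2) = 6 - 6*0 = 6 + 0 = 6)
U = 7 (U = 7 + 0 = 7)
W(u, U) + x = (6 + 7) + 18962 = 13 + 18962 = 18975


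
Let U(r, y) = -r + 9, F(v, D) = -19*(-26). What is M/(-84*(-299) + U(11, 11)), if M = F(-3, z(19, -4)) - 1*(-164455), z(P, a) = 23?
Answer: 164949/25114 ≈ 6.5680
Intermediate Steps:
F(v, D) = 494
U(r, y) = 9 - r
M = 164949 (M = 494 - 1*(-164455) = 494 + 164455 = 164949)
M/(-84*(-299) + U(11, 11)) = 164949/(-84*(-299) + (9 - 1*11)) = 164949/(25116 + (9 - 11)) = 164949/(25116 - 2) = 164949/25114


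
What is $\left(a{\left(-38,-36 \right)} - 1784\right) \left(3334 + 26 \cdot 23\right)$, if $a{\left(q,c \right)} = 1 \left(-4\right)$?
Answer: $-7030416$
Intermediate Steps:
$a{\left(q,c \right)} = -4$
$\left(a{\left(-38,-36 \right)} - 1784\right) \left(3334 + 26 \cdot 23\right) = \left(-4 - 1784\right) \left(3334 + 26 \cdot 23\right) = - 1788 \left(3334 + 598\right) = \left(-1788\right) 3932 = -7030416$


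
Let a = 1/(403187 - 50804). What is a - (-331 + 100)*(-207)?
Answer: -16849897910/352383 ≈ -47817.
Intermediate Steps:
a = 1/352383 ≈ 2.8378e-6
a - (-331 + 100)*(-207) = 1/352383 - (-331 + 100)*(-207) = 1/352383 - (-231)*(-207) = 1/352383 - 1*47817 = 1/352383 - 47817 = -16849897910/352383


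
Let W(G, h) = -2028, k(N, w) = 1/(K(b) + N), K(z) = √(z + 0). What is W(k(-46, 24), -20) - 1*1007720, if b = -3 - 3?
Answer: -1009748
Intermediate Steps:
b = -6
K(z) = √z
k(N, w) = 1/(N + I*√6) (k(N, w) = 1/(√(-6) + N) = 1/(I*√6 + N) = 1/(N + I*√6))
W(k(-46, 24), -20) - 1*1007720 = -2028 - 1*1007720 = -2028 - 1007720 = -1009748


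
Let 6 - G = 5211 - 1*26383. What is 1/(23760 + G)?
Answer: 1/44938 ≈ 2.2253e-5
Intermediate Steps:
G = 21178 (G = 6 - (5211 - 1*26383) = 6 - (5211 - 26383) = 6 - 1*(-21172) = 6 + 21172 = 21178)
1/(23760 + G) = 1/(23760 + 21178) = 1/44938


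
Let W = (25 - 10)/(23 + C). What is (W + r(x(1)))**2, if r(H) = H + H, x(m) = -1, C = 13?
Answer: 361/144 ≈ 2.5069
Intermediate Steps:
r(H) = 2*H
W = 5/12 (W = (25 - 10)/(23 + 13) = 15/36 = 15*(1/36) = 5/12 ≈ 0.41667)
(W + r(x(1)))**2 = (5/12 + 2*(-1))**2 = (5/12 - 2)**2 = (-19/12)**2 = 361/144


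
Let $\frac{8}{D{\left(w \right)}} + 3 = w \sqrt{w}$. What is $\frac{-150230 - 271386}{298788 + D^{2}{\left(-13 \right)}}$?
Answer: $\frac{105404 \left(- 1094 i - 39 \sqrt{13}\right)}{2913183 \sqrt{13} + 81718510 i} \approx -1.4111 - 1.7404 \cdot 10^{-8} i$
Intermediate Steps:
$D{\left(w \right)} = \frac{8}{-3 + w^{\frac{3}{2}}}$ ($D{\left(w \right)} = \frac{8}{-3 + w \sqrt{w}} = \frac{8}{-3 + w^{\frac{3}{2}}}$)
$\frac{-150230 - 271386}{298788 + D^{2}{\left(-13 \right)}} = \frac{-150230 - 271386}{298788 + \left(\frac{8}{-3 + \left(-13\right)^{\frac{3}{2}}}\right)^{2}} = - \frac{421616}{298788 + \left(\frac{8}{-3 - 13 i \sqrt{13}}\right)^{2}} = - \frac{421616}{298788 + \frac{64}{\left(-3 - 13 i \sqrt{13}\right)^{2}}}$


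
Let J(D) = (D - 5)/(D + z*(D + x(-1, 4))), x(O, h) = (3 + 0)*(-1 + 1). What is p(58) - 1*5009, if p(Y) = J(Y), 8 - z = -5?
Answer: -4067255/812 ≈ -5008.9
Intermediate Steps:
z = 13 (z = 8 - 1*(-5) = 8 + 5 = 13)
x(O, h) = 0 (x(O, h) = 3*0 = 0)
J(D) = (-5 + D)/(14*D) (J(D) = (D - 5)/(D + 13*(D + 0)) = (-5 + D)/(D + 13*D) = (-5 + D)/((14*D)) = (-5 + D)*(1/(14*D)) = (-5 + D)/(14*D))
p(Y) = (-5 + Y)/(14*Y)
p(58) - 1*5009 = (1/14)*(-5 + 58)/58 - 1*5009 = (1/14)*(1/58)*53 - 5009 = 53/812 - 5009 = -4067255/812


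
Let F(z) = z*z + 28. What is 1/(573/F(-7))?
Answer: 77/573 ≈ 0.13438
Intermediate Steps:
F(z) = 28 + z² (F(z) = z² + 28 = 28 + z²)
1/(573/F(-7)) = 1/(573/(28 + (-7)²)) = 1/(573/(28 + 49)) = 1/(573/77) = 77/573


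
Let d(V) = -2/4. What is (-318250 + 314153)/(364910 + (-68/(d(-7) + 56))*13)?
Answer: -454767/40503242 ≈ -0.011228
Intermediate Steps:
d(V) = -½ (d(V) = -2*¼ = -½)
(-318250 + 314153)/(364910 + (-68/(d(-7) + 56))*13) = (-318250 + 314153)/(364910 + (-68/(-½ + 56))*13) = -4097/(364910 + (-68/(111/2))*13) = -4097/(364910 + ((2/111)*(-68))*13) = -4097/(364910 - 136/111*13) = -4097/(364910 - 1768/111) = -4097/40503242/111 = -4097*111/40503242 = -454767/40503242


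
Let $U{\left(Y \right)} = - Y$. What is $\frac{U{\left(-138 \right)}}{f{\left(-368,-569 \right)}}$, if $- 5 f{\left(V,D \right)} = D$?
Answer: $\frac{690}{569} \approx 1.2127$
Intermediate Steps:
$f{\left(V,D \right)} = - \frac{D}{5}$
$\frac{U{\left(-138 \right)}}{f{\left(-368,-569 \right)}} = \frac{\left(-1\right) \left(-138\right)}{\left(- \frac{1}{5}\right) \left(-569\right)} = \frac{138}{\frac{569}{5}} = 138 \cdot \frac{5}{569} = \frac{690}{569}$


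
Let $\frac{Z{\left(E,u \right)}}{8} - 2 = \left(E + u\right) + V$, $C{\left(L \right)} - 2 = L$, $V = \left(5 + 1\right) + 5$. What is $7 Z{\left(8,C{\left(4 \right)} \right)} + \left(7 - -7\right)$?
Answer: $1526$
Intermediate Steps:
$V = 11$ ($V = 6 + 5 = 11$)
$C{\left(L \right)} = 2 + L$
$Z{\left(E,u \right)} = 104 + 8 E + 8 u$ ($Z{\left(E,u \right)} = 16 + 8 \left(\left(E + u\right) + 11\right) = 16 + 8 \left(11 + E + u\right) = 16 + \left(88 + 8 E + 8 u\right) = 104 + 8 E + 8 u$)
$7 Z{\left(8,C{\left(4 \right)} \right)} + \left(7 - -7\right) = 7 \left(104 + 8 \cdot 8 + 8 \left(2 + 4\right)\right) + \left(7 - -7\right) = 7 \left(104 + 64 + 8 \cdot 6\right) + \left(7 + 7\right) = 7 \left(104 + 64 + 48\right) + 14 = 7 \cdot 216 + 14 = 1512 + 14 = 1526$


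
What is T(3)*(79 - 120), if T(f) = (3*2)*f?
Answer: -738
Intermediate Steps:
T(f) = 6*f
T(3)*(79 - 120) = (6*3)*(79 - 120) = 18*(-41) = -738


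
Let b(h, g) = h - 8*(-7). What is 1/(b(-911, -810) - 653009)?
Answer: -1/653864 ≈ -1.5294e-6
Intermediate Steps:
b(h, g) = 56 + h (b(h, g) = h + 56 = 56 + h)
1/(b(-911, -810) - 653009) = 1/((56 - 911) - 653009) = 1/(-855 - 653009) = 1/(-653864) = -1/653864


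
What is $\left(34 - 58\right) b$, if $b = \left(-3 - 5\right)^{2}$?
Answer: $-1536$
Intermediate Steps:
$b = 64$ ($b = \left(-8\right)^{2} = 64$)
$\left(34 - 58\right) b = \left(34 - 58\right) 64 = \left(-24\right) 64 = -1536$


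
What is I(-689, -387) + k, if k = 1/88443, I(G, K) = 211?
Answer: 18661474/88443 ≈ 211.00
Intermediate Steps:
k = 1/88443 ≈ 1.1307e-5
I(-689, -387) + k = 211 + 1/88443 = 18661474/88443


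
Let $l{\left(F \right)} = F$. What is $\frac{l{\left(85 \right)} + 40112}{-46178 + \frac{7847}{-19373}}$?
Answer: $- \frac{259578827}{298204747} \approx -0.87047$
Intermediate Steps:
$\frac{l{\left(85 \right)} + 40112}{-46178 + \frac{7847}{-19373}} = \frac{85 + 40112}{-46178 + \frac{7847}{-19373}} = \frac{40197}{-46178 + 7847 \left(- \frac{1}{19373}\right)} = \frac{40197}{-46178 - \frac{7847}{19373}} = \frac{40197}{- \frac{894614241}{19373}} = 40197 \left(- \frac{19373}{894614241}\right) = - \frac{259578827}{298204747}$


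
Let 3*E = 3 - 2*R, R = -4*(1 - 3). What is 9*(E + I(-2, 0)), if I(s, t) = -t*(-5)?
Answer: -39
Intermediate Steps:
R = 8 (R = -4*(-2) = 8)
I(s, t) = 5*t
E = -13/3 (E = (3 - 2*8)/3 = (3 - 16)/3 = (⅓)*(-13) = -13/3 ≈ -4.3333)
9*(E + I(-2, 0)) = 9*(-13/3 + 5*0) = 9*(-13/3 + 0) = 9*(-13/3) = -39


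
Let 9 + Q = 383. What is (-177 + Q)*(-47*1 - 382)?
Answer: -84513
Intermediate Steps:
Q = 374 (Q = -9 + 383 = 374)
(-177 + Q)*(-47*1 - 382) = (-177 + 374)*(-47*1 - 382) = 197*(-47 - 382) = 197*(-429) = -84513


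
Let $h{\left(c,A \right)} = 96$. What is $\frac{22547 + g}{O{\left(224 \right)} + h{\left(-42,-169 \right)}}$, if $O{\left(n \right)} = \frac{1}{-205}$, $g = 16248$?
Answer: $\frac{7952975}{19679} \approx 404.14$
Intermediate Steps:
$O{\left(n \right)} = - \frac{1}{205}$
$\frac{22547 + g}{O{\left(224 \right)} + h{\left(-42,-169 \right)}} = \frac{22547 + 16248}{- \frac{1}{205} + 96} = \frac{38795}{\frac{19679}{205}} = 38795 \cdot \frac{205}{19679} = \frac{7952975}{19679}$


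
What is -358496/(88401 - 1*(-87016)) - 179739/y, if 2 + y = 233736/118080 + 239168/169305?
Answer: -583637579782326184/4520327514263 ≈ -1.2911e+5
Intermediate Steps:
y = 25769039/18510680 (y = -2 + (233736/118080 + 239168/169305) = -2 + (233736*(1/118080) + 239168*(1/169305)) = -2 + (9739/4920 + 239168/169305) = -2 + 62790399/18510680 = 25769039/18510680 ≈ 1.3921)
-358496/(88401 - 1*(-87016)) - 179739/y = -358496/(88401 - 1*(-87016)) - 179739/25769039/18510680 = -358496/(88401 + 87016) - 179739*18510680/25769039 = -358496/175417 - 3327091112520/25769039 = -583637579782326184/4520327514263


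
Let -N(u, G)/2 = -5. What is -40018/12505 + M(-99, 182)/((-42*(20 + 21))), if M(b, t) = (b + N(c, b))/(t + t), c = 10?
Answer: -611768039/191176440 ≈ -3.2000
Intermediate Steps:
N(u, G) = 10 (N(u, G) = -2*(-5) = 10)
M(b, t) = (10 + b)/(2*t) (M(b, t) = (b + 10)/(t + t) = (10 + b)/((2*t)) = (10 + b)*(1/(2*t)) = (10 + b)/(2*t))
-40018/12505 + M(-99, 182)/((-42*(20 + 21))) = -40018/12505 + ((½)*(10 - 99)/182)/((-42*(20 + 21))) = -40018*1/12505 + ((½)*(1/182)*(-89))/((-42*41)) = -40018/12505 - 89/364/(-1722) = -40018/12505 - 89/364*(-1/1722) = -40018/12505 + 89/626808 = -611768039/191176440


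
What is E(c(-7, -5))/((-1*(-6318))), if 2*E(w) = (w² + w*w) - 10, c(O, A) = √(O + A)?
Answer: -17/6318 ≈ -0.0026907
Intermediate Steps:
c(O, A) = √(A + O)
E(w) = -5 + w² (E(w) = ((w² + w*w) - 10)/2 = ((w² + w²) - 10)/2 = (2*w² - 10)/2 = (-10 + 2*w²)/2 = -5 + w²)
E(c(-7, -5))/((-1*(-6318))) = (-5 + (√(-5 - 7))²)/((-1*(-6318))) = (-5 + (√(-12))²)/6318 = (-5 + (2*I*√3)²)*(1/6318) = (-5 - 12)*(1/6318) = -17*1/6318 = -17/6318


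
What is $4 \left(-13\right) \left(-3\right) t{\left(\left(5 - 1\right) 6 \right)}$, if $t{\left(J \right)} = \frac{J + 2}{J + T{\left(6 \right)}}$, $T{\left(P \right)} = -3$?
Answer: $\frac{1352}{7} \approx 193.14$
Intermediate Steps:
$t{\left(J \right)} = \frac{2 + J}{-3 + J}$ ($t{\left(J \right)} = \frac{J + 2}{J - 3} = \frac{2 + J}{-3 + J}$)
$4 \left(-13\right) \left(-3\right) t{\left(\left(5 - 1\right) 6 \right)} = 4 \left(-13\right) \left(-3\right) \frac{2 + \left(5 - 1\right) 6}{-3 + \left(5 - 1\right) 6} = \left(-52\right) \left(-3\right) \frac{2 + 4 \cdot 6}{-3 + 4 \cdot 6} = 156 \frac{2 + 24}{-3 + 24} = 156 \cdot \frac{1}{21} \cdot 26 = 156 \cdot \frac{26}{21} = \frac{1352}{7}$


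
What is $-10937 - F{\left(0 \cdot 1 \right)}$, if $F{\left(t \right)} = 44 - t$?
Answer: $-10981$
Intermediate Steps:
$-10937 - F{\left(0 \cdot 1 \right)} = -10937 - \left(44 - 0 \cdot 1\right) = -10937 - \left(44 - 0\right) = -10937 - \left(44 + 0\right) = -10937 - 44 = -10981$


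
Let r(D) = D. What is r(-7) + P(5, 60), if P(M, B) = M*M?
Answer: 18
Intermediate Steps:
P(M, B) = M²
r(-7) + P(5, 60) = -7 + 5² = -7 + 25 = 18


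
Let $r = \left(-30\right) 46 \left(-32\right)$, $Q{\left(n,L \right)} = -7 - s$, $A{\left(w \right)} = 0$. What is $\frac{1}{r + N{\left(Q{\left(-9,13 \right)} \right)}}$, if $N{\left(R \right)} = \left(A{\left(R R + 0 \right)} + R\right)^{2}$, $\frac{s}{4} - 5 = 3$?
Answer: $\frac{1}{45681} \approx 2.1891 \cdot 10^{-5}$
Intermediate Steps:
$s = 32$ ($s = 20 + 4 \cdot 3 = 20 + 12 = 32$)
$Q{\left(n,L \right)} = -39$ ($Q{\left(n,L \right)} = -7 - 32 = -39$)
$N{\left(R \right)} = R^{2}$ ($N{\left(R \right)} = \left(0 + R\right)^{2} = R^{2}$)
$r = 44160$ ($r = \left(-1380\right) \left(-32\right) = 44160$)
$\frac{1}{r + N{\left(Q{\left(-9,13 \right)} \right)}} = \frac{1}{44160 + \left(-39\right)^{2}} = \frac{1}{44160 + 1521} = \frac{1}{45681}$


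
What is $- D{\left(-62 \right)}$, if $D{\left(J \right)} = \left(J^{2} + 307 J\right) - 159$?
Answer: $15349$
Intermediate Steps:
$D{\left(J \right)} = -159 + J^{2} + 307 J$
$- D{\left(-62 \right)} = - (-159 + \left(-62\right)^{2} + 307 \left(-62\right)) = - (-159 + 3844 - 19034) = \left(-1\right) \left(-15349\right) = 15349$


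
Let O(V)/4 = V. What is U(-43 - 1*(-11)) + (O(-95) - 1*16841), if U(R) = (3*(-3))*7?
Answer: -17284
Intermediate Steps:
O(V) = 4*V
U(R) = -63 (U(R) = -9*7 = -63)
U(-43 - 1*(-11)) + (O(-95) - 1*16841) = -63 + (4*(-95) - 1*16841) = -63 + (-380 - 16841) = -63 - 17221 = -17284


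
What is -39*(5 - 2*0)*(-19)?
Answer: 3705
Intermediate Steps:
-39*(5 - 2*0)*(-19) = -39*(5 + 0)*(-19) = -39*5*(-19) = -195*(-19) = 3705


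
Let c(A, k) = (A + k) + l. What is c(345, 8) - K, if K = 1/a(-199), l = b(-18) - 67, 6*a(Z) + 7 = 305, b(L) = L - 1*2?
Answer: 39631/149 ≈ 265.98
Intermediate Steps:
b(L) = -2 + L (b(L) = L - 2 = -2 + L)
a(Z) = 149/3 (a(Z) = -7/6 + (1/6)*305 = -7/6 + 305/6 = 149/3)
l = -87 (l = (-2 - 18) - 67 = -20 - 67 = -87)
K = 3/149 (K = 1/(149/3) = 3/149 ≈ 0.020134)
c(A, k) = -87 + A + k (c(A, k) = (A + k) - 87 = -87 + A + k)
c(345, 8) - K = (-87 + 345 + 8) - 1*3/149 = 266 - 3/149 = 39631/149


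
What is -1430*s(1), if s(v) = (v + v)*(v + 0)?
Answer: -2860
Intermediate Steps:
s(v) = 2*v² (s(v) = (2*v)*v = 2*v²)
-1430*s(1) = -2860*1² = -2860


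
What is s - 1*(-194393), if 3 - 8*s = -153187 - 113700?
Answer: 911017/4 ≈ 2.2775e+5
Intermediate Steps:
s = 133445/4 (s = 3/8 - (-153187 - 113700)/8 = 3/8 - ⅛*(-266887) = 3/8 + 266887/8 = 133445/4 ≈ 33361.)
s - 1*(-194393) = 133445/4 - 1*(-194393) = 133445/4 + 194393 = 911017/4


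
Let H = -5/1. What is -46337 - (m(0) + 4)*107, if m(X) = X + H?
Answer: -46230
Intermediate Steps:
H = -5 (H = -5*1 = -5)
m(X) = -5 + X (m(X) = X - 5 = -5 + X)
-46337 - (m(0) + 4)*107 = -46337 - ((-5 + 0) + 4)*107 = -46337 - (-5 + 4)*107 = -46337 - (-1)*107 = -46337 - 1*(-107) = -46337 + 107 = -46230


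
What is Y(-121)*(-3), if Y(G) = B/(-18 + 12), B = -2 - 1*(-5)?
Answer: 3/2 ≈ 1.5000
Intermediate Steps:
B = 3 (B = -2 + 5 = 3)
Y(G) = -½ (Y(G) = 3/(-18 + 12) = 3/(-6) = 3*(-⅙) = -½)
Y(-121)*(-3) = -½*(-3) = 3/2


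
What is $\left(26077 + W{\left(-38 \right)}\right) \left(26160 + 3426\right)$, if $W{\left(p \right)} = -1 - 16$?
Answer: $771011160$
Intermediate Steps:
$W{\left(p \right)} = -17$
$\left(26077 + W{\left(-38 \right)}\right) \left(26160 + 3426\right) = \left(26077 - 17\right) \left(26160 + 3426\right) = 26060 \cdot 29586 = 771011160$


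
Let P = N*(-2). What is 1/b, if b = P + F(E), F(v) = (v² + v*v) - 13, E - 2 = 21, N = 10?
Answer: 1/1025 ≈ 0.00097561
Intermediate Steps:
E = 23 (E = 2 + 21 = 23)
F(v) = -13 + 2*v² (F(v) = (v² + v²) - 13 = 2*v² - 13 = -13 + 2*v²)
P = -20 (P = 10*(-2) = -20)
b = 1025 (b = -20 + (-13 + 2*23²) = -20 + (-13 + 2*529) = -20 + (-13 + 1058) = -20 + 1045 = 1025)
1/b = 1/1025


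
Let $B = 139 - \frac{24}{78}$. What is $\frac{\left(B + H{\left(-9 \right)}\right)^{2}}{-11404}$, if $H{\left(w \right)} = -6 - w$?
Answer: $- \frac{848241}{481819} \approx -1.7605$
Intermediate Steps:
$B = \frac{1803}{13}$ ($B = 139 - \frac{4}{13} = \frac{1803}{13} \approx 138.69$)
$\frac{\left(B + H{\left(-9 \right)}\right)^{2}}{-11404} = \frac{\left(\frac{1803}{13} - -3\right)^{2}}{-11404} = \left(\frac{1803}{13} + \left(-6 + 9\right)\right)^{2} \left(- \frac{1}{11404}\right) = \left(\frac{1803}{13} + 3\right)^{2} \left(- \frac{1}{11404}\right) = \left(\frac{1842}{13}\right)^{2} \left(- \frac{1}{11404}\right) = \frac{3392964}{169} \left(- \frac{1}{11404}\right) = - \frac{848241}{481819}$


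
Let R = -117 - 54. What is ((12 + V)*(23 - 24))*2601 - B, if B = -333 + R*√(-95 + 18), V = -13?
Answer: 2934 + 171*I*√77 ≈ 2934.0 + 1500.5*I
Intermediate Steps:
R = -171
B = -333 - 171*I*√77 (B = -333 - 171*√(-95 + 18) = -333 - 171*I*√77 ≈ -333.0 - 1500.5*I)
((12 + V)*(23 - 24))*2601 - B = ((12 - 13)*(23 - 24))*2601 - (-333 - 171*I*√77) = -1*(-1)*2601 + (333 + 171*I*√77) = 1*2601 + (333 + 171*I*√77) = 2601 + (333 + 171*I*√77) = 2934 + 171*I*√77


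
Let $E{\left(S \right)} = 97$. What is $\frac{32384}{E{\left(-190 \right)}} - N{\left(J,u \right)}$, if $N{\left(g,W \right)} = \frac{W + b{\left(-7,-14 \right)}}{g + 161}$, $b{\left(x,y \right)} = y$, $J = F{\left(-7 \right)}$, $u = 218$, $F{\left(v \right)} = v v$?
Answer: $\frac{1130142}{3395} \approx 332.88$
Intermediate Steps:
$F{\left(v \right)} = v^{2}$
$J = 49$ ($J = \left(-7\right)^{2} = 49$)
$N{\left(g,W \right)} = \frac{-14 + W}{161 + g}$ ($N{\left(g,W \right)} = \frac{W - 14}{g + 161} = \frac{-14 + W}{161 + g}$)
$\frac{32384}{E{\left(-190 \right)}} - N{\left(J,u \right)} = \frac{32384}{97} - \frac{-14 + 218}{161 + 49} = 32384 \cdot \frac{1}{97} - \frac{1}{210} \cdot 204 = \frac{32384}{97} - \frac{1}{210} \cdot 204 = \frac{32384}{97} - \frac{34}{35} = \frac{1130142}{3395}$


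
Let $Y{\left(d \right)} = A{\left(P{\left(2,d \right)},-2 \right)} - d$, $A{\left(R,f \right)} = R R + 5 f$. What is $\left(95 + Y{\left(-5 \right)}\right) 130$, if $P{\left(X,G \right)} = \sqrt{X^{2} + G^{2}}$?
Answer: $15470$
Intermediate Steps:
$P{\left(X,G \right)} = \sqrt{G^{2} + X^{2}}$
$A{\left(R,f \right)} = R^{2} + 5 f$
$Y{\left(d \right)} = -6 + d^{2} - d$ ($Y{\left(d \right)} = \left(\left(\sqrt{d^{2} + 2^{2}}\right)^{2} + 5 \left(-2\right)\right) - d = \left(\left(\sqrt{d^{2} + 4}\right)^{2} - 10\right) - d = \left(\left(\sqrt{4 + d^{2}}\right)^{2} - 10\right) - d = \left(\left(4 + d^{2}\right) - 10\right) - d = \left(-6 + d^{2}\right) - d = -6 + d^{2} - d$)
$\left(95 + Y{\left(-5 \right)}\right) 130 = \left(95 - \left(1 - 25\right)\right) 130 = \left(95 + \left(-6 + 25 + 5\right)\right) 130 = \left(95 + 24\right) 130 = 119 \cdot 130 = 15470$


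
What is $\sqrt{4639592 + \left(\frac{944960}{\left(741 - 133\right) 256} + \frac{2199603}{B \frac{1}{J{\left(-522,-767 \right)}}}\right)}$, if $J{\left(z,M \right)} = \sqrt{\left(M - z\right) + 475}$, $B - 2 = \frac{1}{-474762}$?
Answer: $\frac{3 \sqrt{42953246560906683941102 + 10181936888628678236672 \sqrt{230}}}{288654992} \approx 4617.2$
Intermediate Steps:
$B = \frac{949523}{474762}$ ($B = 2 + \frac{1}{-474762} = 2 - \frac{1}{474762} = \frac{949523}{474762} \approx 2.0$)
$J{\left(z,M \right)} = \sqrt{475 + M - z}$
$\sqrt{4639592 + \left(\frac{944960}{\left(741 - 133\right) 256} + \frac{2199603}{B \frac{1}{J{\left(-522,-767 \right)}}}\right)} = \sqrt{4639592 + \left(\frac{944960}{\left(741 - 133\right) 256} + \frac{2199603}{\frac{949523}{474762} \frac{1}{\sqrt{475 - 767 - -522}}}\right)} = \sqrt{4639592 + \left(\frac{944960}{608 \cdot 256} + \frac{2199603}{\frac{949523}{474762} \frac{1}{\sqrt{475 - 767 + 522}}}\right)} = \sqrt{4639592 + \left(\frac{944960}{155648} + \frac{2199603}{\frac{949523}{474762} \frac{1}{\sqrt{230}}}\right)} = \sqrt{4639592 + \left(944960 \cdot \frac{1}{155648} + \frac{2199603}{\frac{949523}{474762} \frac{\sqrt{230}}{230}}\right)} = \sqrt{4639592 + \left(\frac{14765}{2432} + \frac{2199603}{\frac{949523}{109195260} \sqrt{230}}\right)} = \sqrt{4639592 + \left(\frac{14765}{2432} + 2199603 \frac{474762 \sqrt{230}}{949523}\right)} = \sqrt{4639592 + \left(\frac{14765}{2432} + \frac{1044287919486 \sqrt{230}}{949523}\right)} = \sqrt{\frac{11283502509}{2432} + \frac{1044287919486 \sqrt{230}}{949523}}$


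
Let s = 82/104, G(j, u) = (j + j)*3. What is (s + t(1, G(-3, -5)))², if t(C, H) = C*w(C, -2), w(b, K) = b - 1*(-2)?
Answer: 38809/2704 ≈ 14.352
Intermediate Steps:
w(b, K) = 2 + b (w(b, K) = b + 2 = 2 + b)
G(j, u) = 6*j (G(j, u) = (2*j)*3 = 6*j)
s = 41/52 (s = 82*(1/104) = 41/52 ≈ 0.78846)
t(C, H) = C*(2 + C)
(s + t(1, G(-3, -5)))² = (41/52 + 1*(2 + 1))² = (41/52 + 1*3)² = (41/52 + 3)² = (197/52)² = 38809/2704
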